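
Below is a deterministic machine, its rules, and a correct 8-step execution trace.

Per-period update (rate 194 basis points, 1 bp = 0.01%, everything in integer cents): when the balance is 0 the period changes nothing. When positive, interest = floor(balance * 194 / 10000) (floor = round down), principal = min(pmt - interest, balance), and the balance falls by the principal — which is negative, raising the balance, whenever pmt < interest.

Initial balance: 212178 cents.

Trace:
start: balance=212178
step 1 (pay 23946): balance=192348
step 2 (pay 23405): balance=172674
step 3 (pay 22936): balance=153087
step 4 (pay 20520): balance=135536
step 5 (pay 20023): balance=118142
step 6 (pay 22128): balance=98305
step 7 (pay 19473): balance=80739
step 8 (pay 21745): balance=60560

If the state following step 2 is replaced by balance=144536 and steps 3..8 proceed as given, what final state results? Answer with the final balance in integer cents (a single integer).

state after step 2 := balance=144536
step 3 (pay 22936): balance=124403
step 4 (pay 20520): balance=106296
step 5 (pay 20023): balance=88335
step 6 (pay 22128): balance=67920
step 7 (pay 19473): balance=49764
step 8 (pay 21745): balance=28984

28984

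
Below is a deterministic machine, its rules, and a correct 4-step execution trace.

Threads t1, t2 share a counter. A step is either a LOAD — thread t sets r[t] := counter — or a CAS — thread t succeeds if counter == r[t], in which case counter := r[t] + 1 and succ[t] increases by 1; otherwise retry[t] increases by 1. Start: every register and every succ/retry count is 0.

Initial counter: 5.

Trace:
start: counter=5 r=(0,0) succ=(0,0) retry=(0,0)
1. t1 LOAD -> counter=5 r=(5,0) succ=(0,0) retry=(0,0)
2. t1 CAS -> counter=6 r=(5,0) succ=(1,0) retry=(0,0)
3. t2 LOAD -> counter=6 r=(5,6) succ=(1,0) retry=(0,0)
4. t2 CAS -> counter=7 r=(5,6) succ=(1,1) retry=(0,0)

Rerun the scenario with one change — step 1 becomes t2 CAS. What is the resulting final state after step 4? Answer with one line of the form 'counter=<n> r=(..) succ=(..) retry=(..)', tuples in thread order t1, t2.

counter=6 r=(0,5) succ=(0,1) retry=(1,1)

(re-executing from step 1 with the substitution; state before step 1: counter=5 r=(0,0) succ=(0,0) retry=(0,0))
1. t2 CAS -> counter=5 r=(0,0) succ=(0,0) retry=(0,1)
2. t1 CAS -> counter=5 r=(0,0) succ=(0,0) retry=(1,1)
3. t2 LOAD -> counter=5 r=(0,5) succ=(0,0) retry=(1,1)
4. t2 CAS -> counter=6 r=(0,5) succ=(0,1) retry=(1,1)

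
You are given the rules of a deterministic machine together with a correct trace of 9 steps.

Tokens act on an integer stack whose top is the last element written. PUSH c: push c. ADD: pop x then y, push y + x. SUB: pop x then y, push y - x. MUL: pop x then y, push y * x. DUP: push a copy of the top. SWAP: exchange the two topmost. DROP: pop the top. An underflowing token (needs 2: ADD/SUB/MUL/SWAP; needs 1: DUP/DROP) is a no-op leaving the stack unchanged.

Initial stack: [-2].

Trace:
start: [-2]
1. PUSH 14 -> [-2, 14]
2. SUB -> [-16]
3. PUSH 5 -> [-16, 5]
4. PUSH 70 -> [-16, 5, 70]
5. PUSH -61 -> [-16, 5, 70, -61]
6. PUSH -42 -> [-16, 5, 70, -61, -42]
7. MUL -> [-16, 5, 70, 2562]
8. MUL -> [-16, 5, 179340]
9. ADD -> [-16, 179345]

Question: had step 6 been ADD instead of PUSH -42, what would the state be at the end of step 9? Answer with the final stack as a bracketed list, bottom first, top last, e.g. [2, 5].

(re-executing from step 6 with the substitution; state before step 6: [-16, 5, 70, -61])
6. ADD -> [-16, 5, 9]
7. MUL -> [-16, 45]
8. MUL -> [-720]
9. ADD -> [-720]

[-720]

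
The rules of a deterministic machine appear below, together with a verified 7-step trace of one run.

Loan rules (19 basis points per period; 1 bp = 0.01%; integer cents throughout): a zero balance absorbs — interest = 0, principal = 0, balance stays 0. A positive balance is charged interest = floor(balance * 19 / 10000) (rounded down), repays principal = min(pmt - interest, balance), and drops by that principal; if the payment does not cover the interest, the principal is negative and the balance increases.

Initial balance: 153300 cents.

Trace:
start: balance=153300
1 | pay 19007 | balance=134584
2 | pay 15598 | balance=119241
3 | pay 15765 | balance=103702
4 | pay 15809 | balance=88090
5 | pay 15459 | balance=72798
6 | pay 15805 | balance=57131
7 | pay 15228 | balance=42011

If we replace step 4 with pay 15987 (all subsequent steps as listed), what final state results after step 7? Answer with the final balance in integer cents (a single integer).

(re-executing from step 4 with the substitution; state before step 4: balance=103702)
4 | pay 15987 | balance=87912
5 | pay 15459 | balance=72620
6 | pay 15805 | balance=56952
7 | pay 15228 | balance=41832

41832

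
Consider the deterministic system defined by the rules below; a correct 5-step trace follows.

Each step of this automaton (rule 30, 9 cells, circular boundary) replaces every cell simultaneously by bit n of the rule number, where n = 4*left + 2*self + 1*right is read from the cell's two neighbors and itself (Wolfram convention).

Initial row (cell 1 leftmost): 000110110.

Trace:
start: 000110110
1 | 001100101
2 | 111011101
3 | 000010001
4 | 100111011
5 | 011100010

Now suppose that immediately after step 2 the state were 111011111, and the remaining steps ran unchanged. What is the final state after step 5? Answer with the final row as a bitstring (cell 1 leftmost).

001100100

state after step 2 := 111011111
3 | 000010000
4 | 000111000
5 | 001100100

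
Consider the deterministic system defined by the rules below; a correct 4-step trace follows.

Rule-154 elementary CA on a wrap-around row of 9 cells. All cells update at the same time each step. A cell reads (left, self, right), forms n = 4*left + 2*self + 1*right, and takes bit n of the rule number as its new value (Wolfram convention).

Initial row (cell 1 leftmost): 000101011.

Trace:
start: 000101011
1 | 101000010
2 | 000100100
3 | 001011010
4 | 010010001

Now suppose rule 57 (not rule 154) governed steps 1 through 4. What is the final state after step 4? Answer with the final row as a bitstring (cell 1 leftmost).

101010110

(re-executing steps 1..4 under rule 57; state before step 1: 000101011)
1 | 110010110
2 | 101001101
3 | 010101011
4 | 101010110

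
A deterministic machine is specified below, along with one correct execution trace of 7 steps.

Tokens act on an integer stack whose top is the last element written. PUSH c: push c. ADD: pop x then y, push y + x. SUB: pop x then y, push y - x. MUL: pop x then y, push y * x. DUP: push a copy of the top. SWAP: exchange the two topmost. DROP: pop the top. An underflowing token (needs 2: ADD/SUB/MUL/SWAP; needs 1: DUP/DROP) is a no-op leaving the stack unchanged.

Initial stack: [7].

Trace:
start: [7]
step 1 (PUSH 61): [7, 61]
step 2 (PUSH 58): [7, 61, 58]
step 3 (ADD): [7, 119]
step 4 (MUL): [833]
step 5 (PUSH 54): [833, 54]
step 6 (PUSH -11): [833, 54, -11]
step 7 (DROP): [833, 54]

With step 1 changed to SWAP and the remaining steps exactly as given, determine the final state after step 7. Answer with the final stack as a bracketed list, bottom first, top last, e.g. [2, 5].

(re-executing from step 1 with the substitution; state before step 1: [7])
step 1 (SWAP): [7]
step 2 (PUSH 58): [7, 58]
step 3 (ADD): [65]
step 4 (MUL): [65]
step 5 (PUSH 54): [65, 54]
step 6 (PUSH -11): [65, 54, -11]
step 7 (DROP): [65, 54]

[65, 54]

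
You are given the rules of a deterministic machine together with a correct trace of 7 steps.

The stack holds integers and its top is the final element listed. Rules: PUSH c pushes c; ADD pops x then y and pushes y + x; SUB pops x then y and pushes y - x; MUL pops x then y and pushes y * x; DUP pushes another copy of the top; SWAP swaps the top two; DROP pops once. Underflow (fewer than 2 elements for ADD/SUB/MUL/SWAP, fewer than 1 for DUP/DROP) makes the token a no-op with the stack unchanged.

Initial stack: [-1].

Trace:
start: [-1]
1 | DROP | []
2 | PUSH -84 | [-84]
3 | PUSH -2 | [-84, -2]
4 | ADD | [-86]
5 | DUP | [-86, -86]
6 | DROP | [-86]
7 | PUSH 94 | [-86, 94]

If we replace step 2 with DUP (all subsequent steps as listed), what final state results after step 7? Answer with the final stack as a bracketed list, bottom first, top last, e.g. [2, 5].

[-2, 94]

(re-executing from step 2 with the substitution; state before step 2: [])
2 | DUP | []
3 | PUSH -2 | [-2]
4 | ADD | [-2]
5 | DUP | [-2, -2]
6 | DROP | [-2]
7 | PUSH 94 | [-2, 94]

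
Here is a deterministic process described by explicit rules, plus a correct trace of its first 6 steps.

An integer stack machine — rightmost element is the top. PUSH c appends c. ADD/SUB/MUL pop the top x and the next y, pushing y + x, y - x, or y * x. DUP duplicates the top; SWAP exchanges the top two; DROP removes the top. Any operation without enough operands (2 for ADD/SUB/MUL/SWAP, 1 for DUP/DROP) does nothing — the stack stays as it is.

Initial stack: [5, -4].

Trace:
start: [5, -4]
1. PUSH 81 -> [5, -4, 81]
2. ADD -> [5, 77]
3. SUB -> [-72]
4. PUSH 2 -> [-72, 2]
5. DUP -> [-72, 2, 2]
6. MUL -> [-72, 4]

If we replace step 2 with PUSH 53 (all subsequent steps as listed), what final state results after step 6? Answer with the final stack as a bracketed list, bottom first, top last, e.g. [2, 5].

(re-executing from step 2 with the substitution; state before step 2: [5, -4, 81])
2. PUSH 53 -> [5, -4, 81, 53]
3. SUB -> [5, -4, 28]
4. PUSH 2 -> [5, -4, 28, 2]
5. DUP -> [5, -4, 28, 2, 2]
6. MUL -> [5, -4, 28, 4]

[5, -4, 28, 4]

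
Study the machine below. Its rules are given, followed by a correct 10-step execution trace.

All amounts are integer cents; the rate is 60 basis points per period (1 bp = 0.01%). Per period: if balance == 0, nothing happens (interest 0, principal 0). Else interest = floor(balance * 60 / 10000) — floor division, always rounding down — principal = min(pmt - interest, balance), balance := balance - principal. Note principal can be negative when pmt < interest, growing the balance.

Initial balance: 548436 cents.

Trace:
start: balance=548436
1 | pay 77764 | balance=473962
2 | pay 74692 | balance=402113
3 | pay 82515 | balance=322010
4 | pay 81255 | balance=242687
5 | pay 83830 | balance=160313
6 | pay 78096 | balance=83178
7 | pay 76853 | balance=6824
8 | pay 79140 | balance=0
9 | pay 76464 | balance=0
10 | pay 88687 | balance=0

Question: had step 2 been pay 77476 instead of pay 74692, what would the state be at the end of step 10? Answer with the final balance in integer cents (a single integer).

0

(re-executing from step 2 with the substitution; state before step 2: balance=473962)
2 | pay 77476 | balance=399329
3 | pay 82515 | balance=319209
4 | pay 81255 | balance=239869
5 | pay 83830 | balance=157478
6 | pay 78096 | balance=80326
7 | pay 76853 | balance=3954
8 | pay 79140 | balance=0
9 | pay 76464 | balance=0
10 | pay 88687 | balance=0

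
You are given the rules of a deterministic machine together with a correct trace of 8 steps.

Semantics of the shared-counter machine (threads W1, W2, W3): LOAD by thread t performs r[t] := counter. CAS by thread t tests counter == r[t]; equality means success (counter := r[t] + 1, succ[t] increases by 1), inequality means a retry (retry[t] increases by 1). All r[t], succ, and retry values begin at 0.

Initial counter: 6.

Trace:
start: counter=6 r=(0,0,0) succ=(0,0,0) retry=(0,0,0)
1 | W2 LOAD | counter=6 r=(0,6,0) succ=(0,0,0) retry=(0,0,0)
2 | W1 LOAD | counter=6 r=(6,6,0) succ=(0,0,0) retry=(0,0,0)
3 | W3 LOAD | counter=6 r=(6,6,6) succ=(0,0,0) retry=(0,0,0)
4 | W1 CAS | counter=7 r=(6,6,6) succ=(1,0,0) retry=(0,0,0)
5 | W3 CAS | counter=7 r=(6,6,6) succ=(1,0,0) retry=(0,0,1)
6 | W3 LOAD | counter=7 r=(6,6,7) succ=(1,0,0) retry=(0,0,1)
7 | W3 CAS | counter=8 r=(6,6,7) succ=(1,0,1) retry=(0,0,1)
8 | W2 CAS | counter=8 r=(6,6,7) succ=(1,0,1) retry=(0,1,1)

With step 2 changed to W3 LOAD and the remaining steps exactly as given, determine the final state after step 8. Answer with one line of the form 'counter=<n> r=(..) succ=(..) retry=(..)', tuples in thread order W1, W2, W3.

counter=8 r=(0,6,7) succ=(0,0,2) retry=(1,1,0)

(re-executing from step 2 with the substitution; state before step 2: counter=6 r=(0,6,0) succ=(0,0,0) retry=(0,0,0))
2 | W3 LOAD | counter=6 r=(0,6,6) succ=(0,0,0) retry=(0,0,0)
3 | W3 LOAD | counter=6 r=(0,6,6) succ=(0,0,0) retry=(0,0,0)
4 | W1 CAS | counter=6 r=(0,6,6) succ=(0,0,0) retry=(1,0,0)
5 | W3 CAS | counter=7 r=(0,6,6) succ=(0,0,1) retry=(1,0,0)
6 | W3 LOAD | counter=7 r=(0,6,7) succ=(0,0,1) retry=(1,0,0)
7 | W3 CAS | counter=8 r=(0,6,7) succ=(0,0,2) retry=(1,0,0)
8 | W2 CAS | counter=8 r=(0,6,7) succ=(0,0,2) retry=(1,1,0)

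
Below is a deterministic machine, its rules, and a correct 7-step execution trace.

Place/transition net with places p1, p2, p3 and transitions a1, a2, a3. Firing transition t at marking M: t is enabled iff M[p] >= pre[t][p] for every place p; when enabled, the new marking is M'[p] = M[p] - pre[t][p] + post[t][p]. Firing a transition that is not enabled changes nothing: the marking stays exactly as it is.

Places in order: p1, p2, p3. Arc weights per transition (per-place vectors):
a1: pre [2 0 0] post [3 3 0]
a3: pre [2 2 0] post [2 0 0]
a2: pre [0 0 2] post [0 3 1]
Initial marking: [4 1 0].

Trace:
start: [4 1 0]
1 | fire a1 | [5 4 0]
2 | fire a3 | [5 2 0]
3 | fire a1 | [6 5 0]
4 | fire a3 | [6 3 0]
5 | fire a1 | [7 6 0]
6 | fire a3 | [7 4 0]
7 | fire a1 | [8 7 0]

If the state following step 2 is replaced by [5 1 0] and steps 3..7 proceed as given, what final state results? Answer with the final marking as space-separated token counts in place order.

8 6 0

state after step 2 := [5 1 0]
3 | fire a1 | [6 4 0]
4 | fire a3 | [6 2 0]
5 | fire a1 | [7 5 0]
6 | fire a3 | [7 3 0]
7 | fire a1 | [8 6 0]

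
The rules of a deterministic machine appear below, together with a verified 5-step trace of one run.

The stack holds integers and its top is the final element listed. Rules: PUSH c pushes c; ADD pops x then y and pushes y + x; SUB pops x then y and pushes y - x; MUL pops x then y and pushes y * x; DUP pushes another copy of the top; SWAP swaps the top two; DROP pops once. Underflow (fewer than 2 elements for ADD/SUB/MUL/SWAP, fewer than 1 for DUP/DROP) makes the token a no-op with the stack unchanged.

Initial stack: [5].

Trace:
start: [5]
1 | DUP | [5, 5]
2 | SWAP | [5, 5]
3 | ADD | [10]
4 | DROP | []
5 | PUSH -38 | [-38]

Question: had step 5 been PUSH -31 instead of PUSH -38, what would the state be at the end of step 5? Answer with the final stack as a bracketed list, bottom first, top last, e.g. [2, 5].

(re-executing from step 5 with the substitution; state before step 5: [])
5 | PUSH -31 | [-31]

[-31]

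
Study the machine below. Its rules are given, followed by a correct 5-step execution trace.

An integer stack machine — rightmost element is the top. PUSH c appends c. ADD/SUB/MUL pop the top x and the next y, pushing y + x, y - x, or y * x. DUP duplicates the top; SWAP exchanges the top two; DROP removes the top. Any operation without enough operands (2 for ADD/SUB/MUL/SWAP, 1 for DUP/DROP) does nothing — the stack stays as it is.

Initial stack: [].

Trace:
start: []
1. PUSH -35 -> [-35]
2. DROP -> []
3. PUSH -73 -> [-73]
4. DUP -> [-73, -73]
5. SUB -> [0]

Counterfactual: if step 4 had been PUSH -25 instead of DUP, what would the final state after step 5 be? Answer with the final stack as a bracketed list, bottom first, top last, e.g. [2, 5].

[-48]

(re-executing from step 4 with the substitution; state before step 4: [-73])
4. PUSH -25 -> [-73, -25]
5. SUB -> [-48]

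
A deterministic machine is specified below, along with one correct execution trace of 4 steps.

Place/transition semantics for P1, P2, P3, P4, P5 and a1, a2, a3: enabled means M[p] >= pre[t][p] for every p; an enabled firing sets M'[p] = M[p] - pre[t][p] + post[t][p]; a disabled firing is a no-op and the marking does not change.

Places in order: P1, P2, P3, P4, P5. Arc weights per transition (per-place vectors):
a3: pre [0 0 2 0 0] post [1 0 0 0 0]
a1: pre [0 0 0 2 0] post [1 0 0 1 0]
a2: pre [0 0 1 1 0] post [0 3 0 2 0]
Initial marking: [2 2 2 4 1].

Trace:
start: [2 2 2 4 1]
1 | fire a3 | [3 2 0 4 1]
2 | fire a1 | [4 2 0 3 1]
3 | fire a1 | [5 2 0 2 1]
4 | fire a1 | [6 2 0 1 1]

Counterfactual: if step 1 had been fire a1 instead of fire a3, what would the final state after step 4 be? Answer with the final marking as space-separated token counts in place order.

5 2 2 1 1

(re-executing from step 1 with the substitution; state before step 1: [2 2 2 4 1])
1 | fire a1 | [3 2 2 3 1]
2 | fire a1 | [4 2 2 2 1]
3 | fire a1 | [5 2 2 1 1]
4 | fire a1 | [5 2 2 1 1]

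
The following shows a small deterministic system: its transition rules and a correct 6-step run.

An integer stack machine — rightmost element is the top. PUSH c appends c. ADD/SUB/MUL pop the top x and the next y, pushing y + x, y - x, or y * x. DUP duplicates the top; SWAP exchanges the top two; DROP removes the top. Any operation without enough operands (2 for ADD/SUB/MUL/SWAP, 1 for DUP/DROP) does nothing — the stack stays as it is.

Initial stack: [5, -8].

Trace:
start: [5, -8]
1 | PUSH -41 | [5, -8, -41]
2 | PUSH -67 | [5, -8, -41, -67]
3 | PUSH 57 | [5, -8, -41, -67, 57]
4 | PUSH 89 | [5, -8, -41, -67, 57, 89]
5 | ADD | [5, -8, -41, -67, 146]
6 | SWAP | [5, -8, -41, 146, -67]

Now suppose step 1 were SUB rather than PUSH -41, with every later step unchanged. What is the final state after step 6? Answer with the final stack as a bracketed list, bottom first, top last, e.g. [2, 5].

(re-executing from step 1 with the substitution; state before step 1: [5, -8])
1 | SUB | [13]
2 | PUSH -67 | [13, -67]
3 | PUSH 57 | [13, -67, 57]
4 | PUSH 89 | [13, -67, 57, 89]
5 | ADD | [13, -67, 146]
6 | SWAP | [13, 146, -67]

[13, 146, -67]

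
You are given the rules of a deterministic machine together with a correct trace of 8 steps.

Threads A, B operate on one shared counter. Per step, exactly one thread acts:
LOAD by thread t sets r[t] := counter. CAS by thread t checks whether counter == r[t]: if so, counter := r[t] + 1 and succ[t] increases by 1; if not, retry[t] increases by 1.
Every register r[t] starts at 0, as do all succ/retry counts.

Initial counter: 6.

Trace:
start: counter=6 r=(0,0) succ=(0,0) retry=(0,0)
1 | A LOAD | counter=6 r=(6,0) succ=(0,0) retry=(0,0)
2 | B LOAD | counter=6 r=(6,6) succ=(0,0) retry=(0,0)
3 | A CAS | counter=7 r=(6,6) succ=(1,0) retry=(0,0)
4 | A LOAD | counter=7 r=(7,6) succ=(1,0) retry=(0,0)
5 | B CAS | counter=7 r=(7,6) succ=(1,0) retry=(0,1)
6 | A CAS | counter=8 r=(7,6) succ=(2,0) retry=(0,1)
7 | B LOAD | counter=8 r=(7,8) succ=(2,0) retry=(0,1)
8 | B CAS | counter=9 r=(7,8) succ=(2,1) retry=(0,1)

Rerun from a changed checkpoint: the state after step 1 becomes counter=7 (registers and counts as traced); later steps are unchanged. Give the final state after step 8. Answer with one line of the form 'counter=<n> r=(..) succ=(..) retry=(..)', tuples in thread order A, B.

counter=9 r=(7,8) succ=(0,2) retry=(2,0)

state after step 1 := counter=7 r=(6,0) succ=(0,0) retry=(0,0)
2 | B LOAD | counter=7 r=(6,7) succ=(0,0) retry=(0,0)
3 | A CAS | counter=7 r=(6,7) succ=(0,0) retry=(1,0)
4 | A LOAD | counter=7 r=(7,7) succ=(0,0) retry=(1,0)
5 | B CAS | counter=8 r=(7,7) succ=(0,1) retry=(1,0)
6 | A CAS | counter=8 r=(7,7) succ=(0,1) retry=(2,0)
7 | B LOAD | counter=8 r=(7,8) succ=(0,1) retry=(2,0)
8 | B CAS | counter=9 r=(7,8) succ=(0,2) retry=(2,0)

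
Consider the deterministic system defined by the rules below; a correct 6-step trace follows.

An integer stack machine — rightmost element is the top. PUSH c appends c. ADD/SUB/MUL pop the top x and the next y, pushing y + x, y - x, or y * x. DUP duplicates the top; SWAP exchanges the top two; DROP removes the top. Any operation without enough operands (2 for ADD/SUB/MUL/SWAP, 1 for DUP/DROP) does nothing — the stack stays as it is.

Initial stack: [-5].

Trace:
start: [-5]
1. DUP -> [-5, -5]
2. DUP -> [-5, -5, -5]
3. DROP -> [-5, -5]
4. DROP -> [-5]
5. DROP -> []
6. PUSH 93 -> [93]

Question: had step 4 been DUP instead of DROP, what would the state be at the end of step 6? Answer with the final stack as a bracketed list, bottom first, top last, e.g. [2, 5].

(re-executing from step 4 with the substitution; state before step 4: [-5, -5])
4. DUP -> [-5, -5, -5]
5. DROP -> [-5, -5]
6. PUSH 93 -> [-5, -5, 93]

[-5, -5, 93]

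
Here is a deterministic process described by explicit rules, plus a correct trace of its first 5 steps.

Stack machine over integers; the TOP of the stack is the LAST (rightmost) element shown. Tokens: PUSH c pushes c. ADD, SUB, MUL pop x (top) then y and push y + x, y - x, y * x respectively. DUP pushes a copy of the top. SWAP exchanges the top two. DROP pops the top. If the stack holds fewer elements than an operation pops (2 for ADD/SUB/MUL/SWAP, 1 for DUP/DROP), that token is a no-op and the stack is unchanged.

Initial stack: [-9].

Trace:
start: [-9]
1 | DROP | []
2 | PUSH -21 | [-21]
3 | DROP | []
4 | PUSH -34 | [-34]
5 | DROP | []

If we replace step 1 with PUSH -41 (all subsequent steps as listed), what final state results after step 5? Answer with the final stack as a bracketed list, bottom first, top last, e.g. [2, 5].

[-9, -41]

(re-executing from step 1 with the substitution; state before step 1: [-9])
1 | PUSH -41 | [-9, -41]
2 | PUSH -21 | [-9, -41, -21]
3 | DROP | [-9, -41]
4 | PUSH -34 | [-9, -41, -34]
5 | DROP | [-9, -41]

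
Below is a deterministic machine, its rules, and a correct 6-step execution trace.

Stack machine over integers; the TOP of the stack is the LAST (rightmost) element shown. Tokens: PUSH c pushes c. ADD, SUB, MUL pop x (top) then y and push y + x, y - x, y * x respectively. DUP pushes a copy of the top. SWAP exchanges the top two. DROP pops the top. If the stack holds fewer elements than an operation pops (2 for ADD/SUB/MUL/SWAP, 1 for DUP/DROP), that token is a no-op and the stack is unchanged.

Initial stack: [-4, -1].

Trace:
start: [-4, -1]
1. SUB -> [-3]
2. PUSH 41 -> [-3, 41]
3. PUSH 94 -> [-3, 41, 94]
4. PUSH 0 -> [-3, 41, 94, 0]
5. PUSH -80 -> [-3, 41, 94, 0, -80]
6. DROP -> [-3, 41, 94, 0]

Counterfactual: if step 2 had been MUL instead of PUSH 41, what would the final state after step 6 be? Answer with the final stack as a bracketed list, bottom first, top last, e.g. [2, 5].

(re-executing from step 2 with the substitution; state before step 2: [-3])
2. MUL -> [-3]
3. PUSH 94 -> [-3, 94]
4. PUSH 0 -> [-3, 94, 0]
5. PUSH -80 -> [-3, 94, 0, -80]
6. DROP -> [-3, 94, 0]

[-3, 94, 0]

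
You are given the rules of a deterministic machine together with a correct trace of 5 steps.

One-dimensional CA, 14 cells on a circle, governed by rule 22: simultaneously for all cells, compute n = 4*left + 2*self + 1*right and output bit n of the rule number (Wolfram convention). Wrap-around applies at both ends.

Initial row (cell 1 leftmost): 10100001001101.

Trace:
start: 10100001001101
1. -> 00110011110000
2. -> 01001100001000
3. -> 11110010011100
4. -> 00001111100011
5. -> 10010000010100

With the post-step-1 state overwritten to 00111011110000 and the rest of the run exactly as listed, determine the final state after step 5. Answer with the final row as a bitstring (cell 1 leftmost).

10111001110100

state after step 1 := 00111011110000
2. -> 01000000001000
3. -> 11100000011100
4. -> 00010000100011
5. -> 10111001110100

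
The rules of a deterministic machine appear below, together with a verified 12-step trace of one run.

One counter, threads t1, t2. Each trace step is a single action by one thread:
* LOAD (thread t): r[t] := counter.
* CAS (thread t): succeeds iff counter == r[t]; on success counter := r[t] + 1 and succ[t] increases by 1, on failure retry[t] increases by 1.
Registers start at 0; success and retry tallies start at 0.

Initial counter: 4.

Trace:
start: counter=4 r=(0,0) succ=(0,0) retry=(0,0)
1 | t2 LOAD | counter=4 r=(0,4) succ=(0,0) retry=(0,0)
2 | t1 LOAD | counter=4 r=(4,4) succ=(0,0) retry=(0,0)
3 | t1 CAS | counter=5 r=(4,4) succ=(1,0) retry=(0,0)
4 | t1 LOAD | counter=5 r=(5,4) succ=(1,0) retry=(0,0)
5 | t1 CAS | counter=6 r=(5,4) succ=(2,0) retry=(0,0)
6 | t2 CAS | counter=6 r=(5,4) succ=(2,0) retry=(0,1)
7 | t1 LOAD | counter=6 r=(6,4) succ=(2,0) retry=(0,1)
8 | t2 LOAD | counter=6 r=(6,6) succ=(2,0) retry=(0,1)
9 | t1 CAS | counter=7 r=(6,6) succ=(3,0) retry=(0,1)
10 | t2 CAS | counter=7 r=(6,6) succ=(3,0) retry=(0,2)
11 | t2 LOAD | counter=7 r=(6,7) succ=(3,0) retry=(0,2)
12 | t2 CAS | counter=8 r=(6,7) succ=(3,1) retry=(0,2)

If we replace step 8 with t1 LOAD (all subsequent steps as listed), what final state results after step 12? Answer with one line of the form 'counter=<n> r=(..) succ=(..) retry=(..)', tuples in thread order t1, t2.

(re-executing from step 8 with the substitution; state before step 8: counter=6 r=(6,4) succ=(2,0) retry=(0,1))
8 | t1 LOAD | counter=6 r=(6,4) succ=(2,0) retry=(0,1)
9 | t1 CAS | counter=7 r=(6,4) succ=(3,0) retry=(0,1)
10 | t2 CAS | counter=7 r=(6,4) succ=(3,0) retry=(0,2)
11 | t2 LOAD | counter=7 r=(6,7) succ=(3,0) retry=(0,2)
12 | t2 CAS | counter=8 r=(6,7) succ=(3,1) retry=(0,2)

counter=8 r=(6,7) succ=(3,1) retry=(0,2)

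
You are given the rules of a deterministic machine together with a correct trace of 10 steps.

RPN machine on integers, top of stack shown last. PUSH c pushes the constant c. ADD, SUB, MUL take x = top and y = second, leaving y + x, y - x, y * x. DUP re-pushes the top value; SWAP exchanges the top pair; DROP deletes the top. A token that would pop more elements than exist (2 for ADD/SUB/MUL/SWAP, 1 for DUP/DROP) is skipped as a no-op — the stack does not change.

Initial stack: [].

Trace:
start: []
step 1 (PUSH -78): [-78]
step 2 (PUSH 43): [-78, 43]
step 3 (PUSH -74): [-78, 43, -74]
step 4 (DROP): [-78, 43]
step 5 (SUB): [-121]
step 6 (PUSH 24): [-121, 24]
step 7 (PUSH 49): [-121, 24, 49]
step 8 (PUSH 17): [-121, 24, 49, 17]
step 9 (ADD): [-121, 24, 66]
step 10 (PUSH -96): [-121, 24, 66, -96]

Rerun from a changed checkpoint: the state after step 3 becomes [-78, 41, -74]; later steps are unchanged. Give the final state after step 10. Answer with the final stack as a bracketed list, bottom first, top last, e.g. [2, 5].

[-119, 24, 66, -96]

state after step 3 := [-78, 41, -74]
step 4 (DROP): [-78, 41]
step 5 (SUB): [-119]
step 6 (PUSH 24): [-119, 24]
step 7 (PUSH 49): [-119, 24, 49]
step 8 (PUSH 17): [-119, 24, 49, 17]
step 9 (ADD): [-119, 24, 66]
step 10 (PUSH -96): [-119, 24, 66, -96]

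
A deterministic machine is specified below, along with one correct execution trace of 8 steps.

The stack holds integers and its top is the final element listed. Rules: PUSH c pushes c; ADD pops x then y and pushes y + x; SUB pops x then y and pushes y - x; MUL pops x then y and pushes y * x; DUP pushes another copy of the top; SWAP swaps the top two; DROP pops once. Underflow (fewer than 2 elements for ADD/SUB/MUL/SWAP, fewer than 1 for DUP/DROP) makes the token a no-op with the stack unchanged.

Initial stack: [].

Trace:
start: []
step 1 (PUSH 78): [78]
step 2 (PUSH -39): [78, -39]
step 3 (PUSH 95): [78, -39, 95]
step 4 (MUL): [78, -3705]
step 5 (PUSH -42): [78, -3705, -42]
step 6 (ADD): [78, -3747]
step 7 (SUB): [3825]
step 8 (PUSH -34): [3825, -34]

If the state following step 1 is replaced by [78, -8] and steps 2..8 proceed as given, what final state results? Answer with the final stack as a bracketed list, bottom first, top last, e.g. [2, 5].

state after step 1 := [78, -8]
step 2 (PUSH -39): [78, -8, -39]
step 3 (PUSH 95): [78, -8, -39, 95]
step 4 (MUL): [78, -8, -3705]
step 5 (PUSH -42): [78, -8, -3705, -42]
step 6 (ADD): [78, -8, -3747]
step 7 (SUB): [78, 3739]
step 8 (PUSH -34): [78, 3739, -34]

[78, 3739, -34]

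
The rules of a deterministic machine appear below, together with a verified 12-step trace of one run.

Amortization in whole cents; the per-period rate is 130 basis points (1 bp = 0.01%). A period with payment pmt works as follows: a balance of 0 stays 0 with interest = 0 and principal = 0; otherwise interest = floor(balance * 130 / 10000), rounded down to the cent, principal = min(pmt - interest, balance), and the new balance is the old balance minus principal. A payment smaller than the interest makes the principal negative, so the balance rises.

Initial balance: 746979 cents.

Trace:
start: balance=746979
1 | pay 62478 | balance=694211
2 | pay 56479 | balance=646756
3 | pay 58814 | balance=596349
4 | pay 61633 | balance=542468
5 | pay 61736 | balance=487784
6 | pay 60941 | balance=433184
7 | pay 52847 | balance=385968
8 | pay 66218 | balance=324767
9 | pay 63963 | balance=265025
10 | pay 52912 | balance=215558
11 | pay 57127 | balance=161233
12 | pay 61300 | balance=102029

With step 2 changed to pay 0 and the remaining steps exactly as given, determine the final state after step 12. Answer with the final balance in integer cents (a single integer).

(re-executing from step 2 with the substitution; state before step 2: balance=694211)
2 | pay 0 | balance=703235
3 | pay 58814 | balance=653563
4 | pay 61633 | balance=600426
5 | pay 61736 | balance=546495
6 | pay 60941 | balance=492658
7 | pay 52847 | balance=446215
8 | pay 66218 | balance=385797
9 | pay 63963 | balance=326849
10 | pay 52912 | balance=278186
11 | pay 57127 | balance=224675
12 | pay 61300 | balance=166295

166295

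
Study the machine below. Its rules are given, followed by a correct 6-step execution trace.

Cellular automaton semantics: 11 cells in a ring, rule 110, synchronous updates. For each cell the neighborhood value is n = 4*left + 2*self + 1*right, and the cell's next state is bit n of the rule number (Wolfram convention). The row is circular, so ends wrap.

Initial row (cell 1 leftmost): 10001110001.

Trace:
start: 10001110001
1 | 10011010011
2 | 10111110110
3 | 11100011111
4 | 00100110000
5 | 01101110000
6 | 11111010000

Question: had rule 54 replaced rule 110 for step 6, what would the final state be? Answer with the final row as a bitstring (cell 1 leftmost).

10010001000

(re-executing step 6 under rule 54; state before step 6: 01101110000)
6 | 10010001000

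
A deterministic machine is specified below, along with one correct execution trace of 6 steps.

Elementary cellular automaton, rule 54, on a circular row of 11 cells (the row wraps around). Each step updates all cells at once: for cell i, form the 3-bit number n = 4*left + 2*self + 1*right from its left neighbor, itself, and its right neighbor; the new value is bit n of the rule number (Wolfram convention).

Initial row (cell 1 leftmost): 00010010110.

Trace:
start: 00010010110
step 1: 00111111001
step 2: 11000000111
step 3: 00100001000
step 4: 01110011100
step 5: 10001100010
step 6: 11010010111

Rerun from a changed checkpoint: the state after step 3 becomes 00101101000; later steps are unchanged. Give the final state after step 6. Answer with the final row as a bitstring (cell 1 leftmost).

state after step 3 := 00101101000
step 4: 01110011100
step 5: 10001100010
step 6: 11010010111

11010010111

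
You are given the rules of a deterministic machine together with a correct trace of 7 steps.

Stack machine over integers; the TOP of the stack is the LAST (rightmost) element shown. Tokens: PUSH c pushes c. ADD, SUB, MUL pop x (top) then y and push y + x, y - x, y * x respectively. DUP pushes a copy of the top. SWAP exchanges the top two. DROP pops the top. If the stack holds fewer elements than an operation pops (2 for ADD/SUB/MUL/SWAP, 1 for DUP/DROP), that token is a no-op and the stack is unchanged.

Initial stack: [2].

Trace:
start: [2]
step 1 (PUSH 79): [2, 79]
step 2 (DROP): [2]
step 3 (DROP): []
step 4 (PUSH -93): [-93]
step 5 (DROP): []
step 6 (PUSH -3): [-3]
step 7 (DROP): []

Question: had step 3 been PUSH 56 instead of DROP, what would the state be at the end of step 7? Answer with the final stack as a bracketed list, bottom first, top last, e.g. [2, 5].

(re-executing from step 3 with the substitution; state before step 3: [2])
step 3 (PUSH 56): [2, 56]
step 4 (PUSH -93): [2, 56, -93]
step 5 (DROP): [2, 56]
step 6 (PUSH -3): [2, 56, -3]
step 7 (DROP): [2, 56]

[2, 56]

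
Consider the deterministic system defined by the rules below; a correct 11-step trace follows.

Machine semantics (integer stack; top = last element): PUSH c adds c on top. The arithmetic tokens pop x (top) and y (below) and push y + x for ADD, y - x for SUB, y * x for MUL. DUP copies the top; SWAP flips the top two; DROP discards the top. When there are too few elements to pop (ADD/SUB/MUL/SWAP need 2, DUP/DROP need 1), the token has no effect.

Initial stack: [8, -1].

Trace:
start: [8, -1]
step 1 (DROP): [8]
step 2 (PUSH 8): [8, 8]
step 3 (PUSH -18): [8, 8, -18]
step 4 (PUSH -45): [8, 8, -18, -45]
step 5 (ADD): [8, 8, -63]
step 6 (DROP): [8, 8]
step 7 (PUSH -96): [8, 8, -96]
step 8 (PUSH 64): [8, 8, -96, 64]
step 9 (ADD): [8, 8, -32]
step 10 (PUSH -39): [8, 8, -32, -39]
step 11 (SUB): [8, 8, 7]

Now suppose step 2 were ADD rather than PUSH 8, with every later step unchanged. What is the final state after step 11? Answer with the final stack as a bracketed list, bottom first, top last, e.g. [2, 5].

[8, 7]

(re-executing from step 2 with the substitution; state before step 2: [8])
step 2 (ADD): [8]
step 3 (PUSH -18): [8, -18]
step 4 (PUSH -45): [8, -18, -45]
step 5 (ADD): [8, -63]
step 6 (DROP): [8]
step 7 (PUSH -96): [8, -96]
step 8 (PUSH 64): [8, -96, 64]
step 9 (ADD): [8, -32]
step 10 (PUSH -39): [8, -32, -39]
step 11 (SUB): [8, 7]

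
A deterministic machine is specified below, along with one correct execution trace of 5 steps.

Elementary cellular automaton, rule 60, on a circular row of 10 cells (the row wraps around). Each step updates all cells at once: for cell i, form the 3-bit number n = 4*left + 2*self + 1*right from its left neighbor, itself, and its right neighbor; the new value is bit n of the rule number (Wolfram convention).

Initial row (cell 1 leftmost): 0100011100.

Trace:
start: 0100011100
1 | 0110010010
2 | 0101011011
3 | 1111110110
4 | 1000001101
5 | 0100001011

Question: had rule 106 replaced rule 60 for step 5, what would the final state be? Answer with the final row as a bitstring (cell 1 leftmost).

1000011111

(re-executing step 5 under rule 106; state before step 5: 1000001101)
5 | 1000011111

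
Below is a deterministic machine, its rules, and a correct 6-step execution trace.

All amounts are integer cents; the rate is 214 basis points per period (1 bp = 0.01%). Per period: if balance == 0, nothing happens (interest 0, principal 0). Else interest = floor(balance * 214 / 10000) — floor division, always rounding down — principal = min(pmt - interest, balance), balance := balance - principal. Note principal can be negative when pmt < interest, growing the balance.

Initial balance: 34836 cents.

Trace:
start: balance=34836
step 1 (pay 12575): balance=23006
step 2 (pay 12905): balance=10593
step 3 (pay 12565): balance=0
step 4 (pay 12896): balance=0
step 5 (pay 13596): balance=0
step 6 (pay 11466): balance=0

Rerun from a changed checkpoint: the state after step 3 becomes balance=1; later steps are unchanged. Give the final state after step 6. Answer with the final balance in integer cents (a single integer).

0

state after step 3 := balance=1
step 4 (pay 12896): balance=0
step 5 (pay 13596): balance=0
step 6 (pay 11466): balance=0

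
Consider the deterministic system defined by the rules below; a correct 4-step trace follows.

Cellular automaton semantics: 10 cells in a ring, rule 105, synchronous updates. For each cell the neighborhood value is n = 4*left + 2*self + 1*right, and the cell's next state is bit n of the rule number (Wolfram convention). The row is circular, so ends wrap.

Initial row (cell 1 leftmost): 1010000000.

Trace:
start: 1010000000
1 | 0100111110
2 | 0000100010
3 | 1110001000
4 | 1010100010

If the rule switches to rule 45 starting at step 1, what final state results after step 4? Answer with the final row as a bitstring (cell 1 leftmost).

0101001011

(re-executing steps 1..4 under rule 45; state before step 1: 1010000000)
1 | 1110111110
2 | 1001100001
3 | 0001001101
4 | 0101001011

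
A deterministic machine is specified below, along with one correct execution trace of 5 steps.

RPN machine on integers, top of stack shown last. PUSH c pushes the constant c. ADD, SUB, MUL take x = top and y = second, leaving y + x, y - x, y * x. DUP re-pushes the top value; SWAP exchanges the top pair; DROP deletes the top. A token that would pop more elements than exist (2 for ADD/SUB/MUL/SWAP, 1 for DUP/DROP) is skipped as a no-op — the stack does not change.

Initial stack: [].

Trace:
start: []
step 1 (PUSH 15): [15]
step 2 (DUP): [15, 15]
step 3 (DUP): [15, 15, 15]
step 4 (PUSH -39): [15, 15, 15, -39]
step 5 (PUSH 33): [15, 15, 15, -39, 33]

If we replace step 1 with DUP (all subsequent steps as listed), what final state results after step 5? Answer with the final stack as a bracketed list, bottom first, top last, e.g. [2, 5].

(re-executing from step 1 with the substitution; state before step 1: [])
step 1 (DUP): []
step 2 (DUP): []
step 3 (DUP): []
step 4 (PUSH -39): [-39]
step 5 (PUSH 33): [-39, 33]

[-39, 33]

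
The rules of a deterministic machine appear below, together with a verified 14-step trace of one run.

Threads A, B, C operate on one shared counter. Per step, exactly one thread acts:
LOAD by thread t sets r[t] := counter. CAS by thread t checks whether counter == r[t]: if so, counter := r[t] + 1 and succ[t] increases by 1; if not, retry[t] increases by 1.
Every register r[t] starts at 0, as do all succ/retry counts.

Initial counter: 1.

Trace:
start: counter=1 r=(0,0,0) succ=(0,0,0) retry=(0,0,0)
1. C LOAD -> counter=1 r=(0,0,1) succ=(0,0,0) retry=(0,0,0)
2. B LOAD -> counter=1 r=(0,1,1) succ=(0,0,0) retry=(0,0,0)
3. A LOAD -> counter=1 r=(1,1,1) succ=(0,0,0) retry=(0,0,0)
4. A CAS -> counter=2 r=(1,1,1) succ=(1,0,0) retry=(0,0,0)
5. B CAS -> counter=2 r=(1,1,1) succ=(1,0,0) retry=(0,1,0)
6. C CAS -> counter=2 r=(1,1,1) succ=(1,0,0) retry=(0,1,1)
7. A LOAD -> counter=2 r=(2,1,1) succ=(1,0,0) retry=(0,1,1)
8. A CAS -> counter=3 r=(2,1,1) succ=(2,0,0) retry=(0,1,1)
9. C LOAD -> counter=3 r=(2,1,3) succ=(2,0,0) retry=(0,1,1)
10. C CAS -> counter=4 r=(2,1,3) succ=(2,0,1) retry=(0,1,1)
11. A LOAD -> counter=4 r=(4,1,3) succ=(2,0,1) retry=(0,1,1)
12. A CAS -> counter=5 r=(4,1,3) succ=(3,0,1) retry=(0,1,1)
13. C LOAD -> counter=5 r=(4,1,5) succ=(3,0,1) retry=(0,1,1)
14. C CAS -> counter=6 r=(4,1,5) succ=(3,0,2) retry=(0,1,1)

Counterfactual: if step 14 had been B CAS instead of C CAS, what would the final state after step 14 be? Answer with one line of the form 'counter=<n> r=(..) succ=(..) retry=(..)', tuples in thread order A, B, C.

counter=5 r=(4,1,5) succ=(3,0,1) retry=(0,2,1)

(re-executing from step 14 with the substitution; state before step 14: counter=5 r=(4,1,5) succ=(3,0,1) retry=(0,1,1))
14. B CAS -> counter=5 r=(4,1,5) succ=(3,0,1) retry=(0,2,1)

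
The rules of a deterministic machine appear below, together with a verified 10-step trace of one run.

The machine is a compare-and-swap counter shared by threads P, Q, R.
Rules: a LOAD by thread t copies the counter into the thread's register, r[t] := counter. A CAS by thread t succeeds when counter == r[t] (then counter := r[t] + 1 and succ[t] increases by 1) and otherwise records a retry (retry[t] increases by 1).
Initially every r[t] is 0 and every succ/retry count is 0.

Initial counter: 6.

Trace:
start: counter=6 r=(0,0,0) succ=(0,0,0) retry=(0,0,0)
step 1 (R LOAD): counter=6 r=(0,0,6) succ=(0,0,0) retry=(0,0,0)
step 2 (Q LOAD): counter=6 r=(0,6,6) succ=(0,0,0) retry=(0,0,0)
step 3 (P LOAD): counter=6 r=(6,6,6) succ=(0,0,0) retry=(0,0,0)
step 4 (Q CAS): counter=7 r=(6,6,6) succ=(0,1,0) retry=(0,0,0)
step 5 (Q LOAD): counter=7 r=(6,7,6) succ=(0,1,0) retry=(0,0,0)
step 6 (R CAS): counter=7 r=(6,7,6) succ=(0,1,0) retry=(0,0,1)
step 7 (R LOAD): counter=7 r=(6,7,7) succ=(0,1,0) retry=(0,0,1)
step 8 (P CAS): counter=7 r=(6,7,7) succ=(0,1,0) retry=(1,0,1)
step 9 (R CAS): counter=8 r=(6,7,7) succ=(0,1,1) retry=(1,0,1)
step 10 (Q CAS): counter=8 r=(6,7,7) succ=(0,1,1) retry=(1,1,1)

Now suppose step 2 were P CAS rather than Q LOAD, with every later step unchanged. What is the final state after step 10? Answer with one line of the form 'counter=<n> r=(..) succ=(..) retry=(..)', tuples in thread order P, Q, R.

(re-executing from step 2 with the substitution; state before step 2: counter=6 r=(0,0,6) succ=(0,0,0) retry=(0,0,0))
step 2 (P CAS): counter=6 r=(0,0,6) succ=(0,0,0) retry=(1,0,0)
step 3 (P LOAD): counter=6 r=(6,0,6) succ=(0,0,0) retry=(1,0,0)
step 4 (Q CAS): counter=6 r=(6,0,6) succ=(0,0,0) retry=(1,1,0)
step 5 (Q LOAD): counter=6 r=(6,6,6) succ=(0,0,0) retry=(1,1,0)
step 6 (R CAS): counter=7 r=(6,6,6) succ=(0,0,1) retry=(1,1,0)
step 7 (R LOAD): counter=7 r=(6,6,7) succ=(0,0,1) retry=(1,1,0)
step 8 (P CAS): counter=7 r=(6,6,7) succ=(0,0,1) retry=(2,1,0)
step 9 (R CAS): counter=8 r=(6,6,7) succ=(0,0,2) retry=(2,1,0)
step 10 (Q CAS): counter=8 r=(6,6,7) succ=(0,0,2) retry=(2,2,0)

counter=8 r=(6,6,7) succ=(0,0,2) retry=(2,2,0)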